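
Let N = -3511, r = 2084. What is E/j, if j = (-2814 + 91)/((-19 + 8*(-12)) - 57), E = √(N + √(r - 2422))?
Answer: 172*√(-3511 + 13*I*√2)/2723 ≈ 0.0097992 + 3.7428*I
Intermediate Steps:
E = √(-3511 + 13*I*√2) (E = √(-3511 + √(2084 - 2422)) = √(-3511 + √(-338)) = √(-3511 + 13*I*√2) ≈ 0.1551 + 59.254*I)
j = 2723/172 (j = -2723/((-19 - 96) - 57) = -2723/(-115 - 57) = -2723/(-172) = -2723*(-1/172) = 2723/172 ≈ 15.831)
E/j = √(-3511 + 13*I*√2)/(2723/172) = √(-3511 + 13*I*√2)*(172/2723) = 172*√(-3511 + 13*I*√2)/2723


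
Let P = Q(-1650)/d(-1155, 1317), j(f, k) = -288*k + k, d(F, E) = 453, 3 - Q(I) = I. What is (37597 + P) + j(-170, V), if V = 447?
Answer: -13693941/151 ≈ -90688.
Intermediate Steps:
Q(I) = 3 - I
j(f, k) = -287*k
P = 551/151 (P = (3 - 1*(-1650))/453 = (3 + 1650)*(1/453) = 1653*(1/453) = 551/151 ≈ 3.6490)
(37597 + P) + j(-170, V) = (37597 + 551/151) - 287*447 = 5677698/151 - 128289 = -13693941/151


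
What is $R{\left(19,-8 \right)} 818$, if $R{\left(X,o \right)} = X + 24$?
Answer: $35174$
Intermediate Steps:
$R{\left(X,o \right)} = 24 + X$
$R{\left(19,-8 \right)} 818 = \left(24 + 19\right) 818 = 43 \cdot 818 = 35174$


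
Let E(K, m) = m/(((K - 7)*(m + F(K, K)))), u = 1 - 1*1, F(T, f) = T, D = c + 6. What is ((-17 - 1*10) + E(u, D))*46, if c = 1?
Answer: -8740/7 ≈ -1248.6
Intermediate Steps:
D = 7 (D = 1 + 6 = 7)
u = 0 (u = 1 - 1 = 0)
E(K, m) = m/((-7 + K)*(K + m)) (E(K, m) = m/(((K - 7)*(m + K))) = m/(((-7 + K)*(K + m))) = m*(1/((-7 + K)*(K + m))) = m/((-7 + K)*(K + m)))
((-17 - 1*10) + E(u, D))*46 = ((-17 - 1*10) + 7/(0² - 7*0 - 7*7 + 0*7))*46 = ((-17 - 10) + 7/(0 + 0 - 49 + 0))*46 = (-27 + 7/(-49))*46 = (-27 + 7*(-1/49))*46 = (-27 - ⅐)*46 = -190/7*46 = -8740/7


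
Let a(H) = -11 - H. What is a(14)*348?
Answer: -8700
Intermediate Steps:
a(14)*348 = (-11 - 1*14)*348 = (-11 - 14)*348 = -25*348 = -8700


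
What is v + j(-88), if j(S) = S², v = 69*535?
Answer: 44659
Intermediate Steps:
v = 36915
v + j(-88) = 36915 + (-88)² = 36915 + 7744 = 44659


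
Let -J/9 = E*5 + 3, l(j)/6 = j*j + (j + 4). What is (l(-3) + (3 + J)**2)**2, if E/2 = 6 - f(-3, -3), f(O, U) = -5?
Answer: 1057310401536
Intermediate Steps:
l(j) = 24 + 6*j + 6*j**2 (l(j) = 6*(j*j + (j + 4)) = 6*(j**2 + (4 + j)) = 6*(4 + j + j**2) = 24 + 6*j + 6*j**2)
E = 22 (E = 2*(6 - 1*(-5)) = 2*(6 + 5) = 2*11 = 22)
J = -1017 (J = -9*(22*5 + 3) = -9*(110 + 3) = -9*113 = -1017)
(l(-3) + (3 + J)**2)**2 = ((24 + 6*(-3) + 6*(-3)**2) + (3 - 1017)**2)**2 = ((24 - 18 + 6*9) + (-1014)**2)**2 = ((24 - 18 + 54) + 1028196)**2 = (60 + 1028196)**2 = 1028256**2 = 1057310401536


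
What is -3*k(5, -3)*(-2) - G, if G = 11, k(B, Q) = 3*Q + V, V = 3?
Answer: -47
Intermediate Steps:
k(B, Q) = 3 + 3*Q (k(B, Q) = 3*Q + 3 = 3 + 3*Q)
-3*k(5, -3)*(-2) - G = -3*(3 + 3*(-3))*(-2) - 1*11 = -3*(3 - 9)*(-2) - 11 = -3*(-6)*(-2) - 11 = 18*(-2) - 11 = -36 - 11 = -47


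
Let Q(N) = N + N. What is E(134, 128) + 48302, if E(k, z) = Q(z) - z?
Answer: 48430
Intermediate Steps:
Q(N) = 2*N
E(k, z) = z (E(k, z) = 2*z - z = z)
E(134, 128) + 48302 = 128 + 48302 = 48430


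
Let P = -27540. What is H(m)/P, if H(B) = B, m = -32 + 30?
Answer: 1/13770 ≈ 7.2622e-5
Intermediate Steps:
m = -2
H(m)/P = -2/(-27540) = -2*(-1/27540) = 1/13770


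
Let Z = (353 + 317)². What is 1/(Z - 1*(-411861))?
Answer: 1/860761 ≈ 1.1618e-6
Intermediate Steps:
Z = 448900 (Z = 670² = 448900)
1/(Z - 1*(-411861)) = 1/(448900 - 1*(-411861)) = 1/(448900 + 411861) = 1/860761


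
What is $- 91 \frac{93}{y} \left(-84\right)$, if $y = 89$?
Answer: $\frac{710892}{89} \approx 7987.5$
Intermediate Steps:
$- 91 \frac{93}{y} \left(-84\right) = - 91 \cdot \frac{93}{89} \left(-84\right) = - 91 \cdot 93 \cdot \frac{1}{89} \left(-84\right) = \left(-91\right) \frac{93}{89} \left(-84\right) = \left(- \frac{8463}{89}\right) \left(-84\right) = \frac{710892}{89}$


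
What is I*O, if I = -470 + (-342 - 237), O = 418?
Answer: -438482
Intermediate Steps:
I = -1049 (I = -470 - 579 = -1049)
I*O = -1049*418 = -438482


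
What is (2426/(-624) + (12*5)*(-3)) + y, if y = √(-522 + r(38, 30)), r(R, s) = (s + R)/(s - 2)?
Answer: -57373/312 + I*√25459/7 ≈ -183.89 + 22.794*I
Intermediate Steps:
r(R, s) = (R + s)/(-2 + s)
y = I*√25459/7 (y = √(-522 + (38 + 30)/(-2 + 30)) = √(-522 + 68/28) = √(-522 + (1/28)*68) = √(-522 + 17/7) = √(-3637/7) = I*√25459/7 ≈ 22.794*I)
(2426/(-624) + (12*5)*(-3)) + y = (2426/(-624) + (12*5)*(-3)) + I*√25459/7 = (2426*(-1/624) + 60*(-3)) + I*√25459/7 = (-1213/312 - 180) + I*√25459/7 = -57373/312 + I*√25459/7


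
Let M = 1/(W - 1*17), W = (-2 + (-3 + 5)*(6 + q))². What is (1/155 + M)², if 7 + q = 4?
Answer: 23716/24025 ≈ 0.98714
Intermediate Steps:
q = -3 (q = -7 + 4 = -3)
W = 16 (W = (-2 + (-3 + 5)*(6 - 3))² = (-2 + 2*3)² = (-2 + 6)² = 4² = 16)
M = -1 (M = 1/(16 - 1*17) = 1/(16 - 17) = 1/(-1) = -1)
(1/155 + M)² = (1/155 - 1)² = (-154/155)² = 23716/24025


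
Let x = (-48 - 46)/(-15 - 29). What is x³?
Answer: 103823/10648 ≈ 9.7505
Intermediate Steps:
x = 47/22 (x = -94/(-44) = -94*(-1/44) = 47/22 ≈ 2.1364)
x³ = (47/22)³ = 103823/10648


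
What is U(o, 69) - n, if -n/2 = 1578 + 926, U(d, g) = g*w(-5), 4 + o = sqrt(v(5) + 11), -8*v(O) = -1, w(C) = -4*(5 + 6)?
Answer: 1972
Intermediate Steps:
w(C) = -44 (w(C) = -4*11 = -44)
v(O) = 1/8 (v(O) = -1/8*(-1) = 1/8)
o = -4 + sqrt(178)/4 (o = -4 + sqrt(1/8 + 11) = -4 + sqrt(89/8) = -4 + sqrt(178)/4 ≈ -0.66458)
U(d, g) = -44*g (U(d, g) = g*(-44) = -44*g)
n = -5008 (n = -2*(1578 + 926) = -2*2504 = -5008)
U(o, 69) - n = -44*69 - 1*(-5008) = -3036 + 5008 = 1972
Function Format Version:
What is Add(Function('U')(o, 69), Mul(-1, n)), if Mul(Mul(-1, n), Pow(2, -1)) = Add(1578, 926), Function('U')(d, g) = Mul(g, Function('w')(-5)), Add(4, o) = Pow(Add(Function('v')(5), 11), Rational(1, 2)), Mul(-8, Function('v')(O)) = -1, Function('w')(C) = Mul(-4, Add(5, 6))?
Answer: 1972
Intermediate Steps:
Function('w')(C) = -44 (Function('w')(C) = Mul(-4, 11) = -44)
Function('v')(O) = Rational(1, 8) (Function('v')(O) = Mul(Rational(-1, 8), -1) = Rational(1, 8))
o = Add(-4, Mul(Rational(1, 4), Pow(178, Rational(1, 2)))) (o = Add(-4, Pow(Add(Rational(1, 8), 11), Rational(1, 2))) = Add(-4, Pow(Rational(89, 8), Rational(1, 2))) = Add(-4, Mul(Rational(1, 4), Pow(178, Rational(1, 2)))) ≈ -0.66458)
Function('U')(d, g) = Mul(-44, g) (Function('U')(d, g) = Mul(g, -44) = Mul(-44, g))
n = -5008 (n = Mul(-2, Add(1578, 926)) = Mul(-2, 2504) = -5008)
Add(Function('U')(o, 69), Mul(-1, n)) = Add(Mul(-44, 69), Mul(-1, -5008)) = Add(-3036, 5008) = 1972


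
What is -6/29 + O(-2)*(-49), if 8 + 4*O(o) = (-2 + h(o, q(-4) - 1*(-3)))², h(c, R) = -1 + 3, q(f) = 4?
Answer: 2836/29 ≈ 97.793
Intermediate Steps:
h(c, R) = 2
O(o) = -2 (O(o) = -2 + (-2 + 2)²/4 = -2 + (¼)*0² = -2 + (¼)*0 = -2 + 0 = -2)
-6/29 + O(-2)*(-49) = -6/29 - 2*(-49) = -6*1/29 + 98 = -6/29 + 98 = 2836/29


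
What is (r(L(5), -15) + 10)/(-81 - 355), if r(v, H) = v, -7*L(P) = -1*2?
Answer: -18/763 ≈ -0.023591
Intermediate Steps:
L(P) = 2/7 (L(P) = -(-1)*2/7 = -1/7*(-2) = 2/7)
(r(L(5), -15) + 10)/(-81 - 355) = (2/7 + 10)/(-81 - 355) = (72/7)/(-436) = (72/7)*(-1/436) = -18/763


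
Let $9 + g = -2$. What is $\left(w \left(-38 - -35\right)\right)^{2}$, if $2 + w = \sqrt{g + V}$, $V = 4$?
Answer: $9 \left(2 - i \sqrt{7}\right)^{2} \approx -27.0 - 95.247 i$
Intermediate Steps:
$g = -11$ ($g = -9 - 2 = -11$)
$w = -2 + i \sqrt{7}$ ($w = -2 + \sqrt{-11 + 4} = -2 + \sqrt{-7} = -2 + i \sqrt{7} \approx -2.0 + 2.6458 i$)
$\left(w \left(-38 - -35\right)\right)^{2} = \left(\left(-2 + i \sqrt{7}\right) \left(-38 - -35\right)\right)^{2} = \left(\left(-2 + i \sqrt{7}\right) \left(-38 + 35\right)\right)^{2} = \left(\left(-2 + i \sqrt{7}\right) \left(-3\right)\right)^{2} = \left(6 - 3 i \sqrt{7}\right)^{2}$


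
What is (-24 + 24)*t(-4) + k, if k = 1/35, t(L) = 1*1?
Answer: 1/35 ≈ 0.028571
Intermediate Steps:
t(L) = 1
k = 1/35 ≈ 0.028571
(-24 + 24)*t(-4) + k = (-24 + 24)*1 + 1/35 = 0*1 + 1/35 = 0 + 1/35 = 1/35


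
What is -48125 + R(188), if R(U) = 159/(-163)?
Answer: -7844534/163 ≈ -48126.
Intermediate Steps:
R(U) = -159/163 (R(U) = 159*(-1/163) = -159/163)
-48125 + R(188) = -48125 - 159/163 = -7844534/163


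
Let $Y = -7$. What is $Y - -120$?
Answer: $113$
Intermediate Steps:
$Y - -120 = -7 - -120 = -7 + 120 = 113$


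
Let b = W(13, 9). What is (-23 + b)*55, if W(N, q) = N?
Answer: -550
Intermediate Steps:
b = 13
(-23 + b)*55 = (-23 + 13)*55 = -10*55 = -550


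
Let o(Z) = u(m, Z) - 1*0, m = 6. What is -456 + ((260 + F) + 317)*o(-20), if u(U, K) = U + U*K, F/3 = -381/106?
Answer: -3445251/53 ≈ -65005.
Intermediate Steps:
F = -1143/106 (F = 3*(-381/106) = -1143/106 ≈ -10.783)
u(U, K) = U + K*U
o(Z) = 6 + 6*Z (o(Z) = 6*(1 + Z) - 1*0 = (6 + 6*Z) + 0 = 6 + 6*Z)
-456 + ((260 + F) + 317)*o(-20) = -456 + ((260 - 1143/106) + 317)*(6 + 6*(-20)) = -456 + (26417/106 + 317)*(6 - 120) = -456 + (60019/106)*(-114) = -456 - 3421083/53 = -3445251/53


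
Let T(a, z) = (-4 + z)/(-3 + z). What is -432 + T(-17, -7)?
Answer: -4309/10 ≈ -430.90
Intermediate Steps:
T(a, z) = (-4 + z)/(-3 + z)
-432 + T(-17, -7) = -432 + (-4 - 7)/(-3 - 7) = -432 - 11/(-10) = -432 - ⅒*(-11) = -432 + 11/10 = -4309/10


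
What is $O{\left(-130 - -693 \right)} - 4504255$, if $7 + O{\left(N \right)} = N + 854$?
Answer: $-4502845$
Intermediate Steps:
$O{\left(N \right)} = 847 + N$ ($O{\left(N \right)} = -7 + \left(N + 854\right) = -7 + \left(854 + N\right) = 847 + N$)
$O{\left(-130 - -693 \right)} - 4504255 = \left(847 - -563\right) - 4504255 = \left(847 + \left(-130 + 693\right)\right) - 4504255 = \left(847 + 563\right) - 4504255 = 1410 - 4504255 = -4502845$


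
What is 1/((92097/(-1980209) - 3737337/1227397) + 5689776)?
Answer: 2430502585973/13829007767859167106 ≈ 1.7575e-7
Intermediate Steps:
1/((92097/(-1980209) - 3737337/1227397) + 5689776) = 1/((92097*(-1/1980209) - 3737337*1/1227397) + 5689776) = 1/((-92097/1980209 - 3737337/1227397) + 5689776) = 1/(-7513747944942/2430502585973 + 5689776) = 1/(13829007767859167106/2430502585973) = 2430502585973/13829007767859167106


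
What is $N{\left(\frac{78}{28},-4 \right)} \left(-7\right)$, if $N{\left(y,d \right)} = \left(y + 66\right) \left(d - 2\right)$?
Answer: $2889$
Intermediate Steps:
$N{\left(y,d \right)} = \left(-2 + d\right) \left(66 + y\right)$ ($N{\left(y,d \right)} = \left(66 + y\right) \left(-2 + d\right) = \left(-2 + d\right) \left(66 + y\right)$)
$N{\left(\frac{78}{28},-4 \right)} \left(-7\right) = \left(-132 - 2 \cdot \frac{78}{28} + 66 \left(-4\right) - 4 \cdot \frac{78}{28}\right) \left(-7\right) = \left(-132 - 2 \cdot 78 \cdot \frac{1}{28} - 264 - 4 \cdot 78 \cdot \frac{1}{28}\right) \left(-7\right) = \left(-132 - \frac{39}{7} - 264 - \frac{78}{7}\right) \left(-7\right) = \left(- \frac{2889}{7}\right) \left(-7\right) = 2889$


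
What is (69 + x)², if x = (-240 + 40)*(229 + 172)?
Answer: 6420977161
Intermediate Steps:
x = -80200 (x = -200*401 = -80200)
(69 + x)² = (69 - 80200)² = (-80131)² = 6420977161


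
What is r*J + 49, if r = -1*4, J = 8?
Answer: 17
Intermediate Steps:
r = -4
r*J + 49 = -4*8 + 49 = -32 + 49 = 17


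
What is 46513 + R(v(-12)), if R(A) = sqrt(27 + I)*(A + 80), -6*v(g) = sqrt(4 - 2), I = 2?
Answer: 46513 + sqrt(29)*(480 - sqrt(2))/6 ≈ 46943.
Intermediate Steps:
v(g) = -sqrt(2)/6 (v(g) = -sqrt(4 - 2)/6 = -sqrt(2)/6)
R(A) = sqrt(29)*(80 + A) (R(A) = sqrt(27 + 2)*(A + 80) = sqrt(29)*(80 + A))
46513 + R(v(-12)) = 46513 + sqrt(29)*(80 - sqrt(2)/6)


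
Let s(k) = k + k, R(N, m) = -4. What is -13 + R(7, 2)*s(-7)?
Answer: 43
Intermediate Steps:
s(k) = 2*k
-13 + R(7, 2)*s(-7) = -13 - 8*(-7) = -13 - 4*(-14) = -13 + 56 = 43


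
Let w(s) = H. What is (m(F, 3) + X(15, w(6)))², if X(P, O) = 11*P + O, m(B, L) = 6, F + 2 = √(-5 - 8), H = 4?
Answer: 30625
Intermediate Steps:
F = -2 + I*√13 (F = -2 + √(-5 - 8) = -2 + √(-13) = -2 + I*√13 ≈ -2.0 + 3.6056*I)
w(s) = 4
X(P, O) = O + 11*P
(m(F, 3) + X(15, w(6)))² = (6 + (4 + 11*15))² = (6 + (4 + 165))² = (6 + 169)² = 175² = 30625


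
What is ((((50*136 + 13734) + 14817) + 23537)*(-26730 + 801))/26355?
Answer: -508968984/8785 ≈ -57936.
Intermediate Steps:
((((50*136 + 13734) + 14817) + 23537)*(-26730 + 801))/26355 = ((((6800 + 13734) + 14817) + 23537)*(-25929))*(1/26355) = (((20534 + 14817) + 23537)*(-25929))*(1/26355) = ((35351 + 23537)*(-25929))*(1/26355) = (58888*(-25929))*(1/26355) = -1526906952*1/26355 = -508968984/8785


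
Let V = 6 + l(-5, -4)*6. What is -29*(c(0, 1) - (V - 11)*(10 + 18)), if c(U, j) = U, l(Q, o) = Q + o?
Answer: -47908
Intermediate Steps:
V = -48 (V = 6 + (-5 - 4)*6 = 6 - 9*6 = 6 - 54 = -48)
-29*(c(0, 1) - (V - 11)*(10 + 18)) = -29*(0 - (-48 - 11)*(10 + 18)) = -29*(0 - (-59)*28) = -29*(0 - 1*(-1652)) = -29*(0 + 1652) = -29*1652 = -47908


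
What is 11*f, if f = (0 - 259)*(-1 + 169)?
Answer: -478632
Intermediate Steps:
f = -43512 (f = -259*168 = -43512)
11*f = 11*(-43512) = -478632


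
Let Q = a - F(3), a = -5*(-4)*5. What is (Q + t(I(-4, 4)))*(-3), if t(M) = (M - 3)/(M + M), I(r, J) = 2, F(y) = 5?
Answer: -1137/4 ≈ -284.25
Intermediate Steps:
a = 100 (a = 20*5 = 100)
t(M) = (-3 + M)/(2*M) (t(M) = (-3 + M)/((2*M)) = (-3 + M)*(1/(2*M)) = (-3 + M)/(2*M))
Q = 95 (Q = 100 - 1*5 = 100 - 5 = 95)
(Q + t(I(-4, 4)))*(-3) = (95 + (½)*(-3 + 2)/2)*(-3) = (95 + (½)*(½)*(-1))*(-3) = (95 - ¼)*(-3) = (379/4)*(-3) = -1137/4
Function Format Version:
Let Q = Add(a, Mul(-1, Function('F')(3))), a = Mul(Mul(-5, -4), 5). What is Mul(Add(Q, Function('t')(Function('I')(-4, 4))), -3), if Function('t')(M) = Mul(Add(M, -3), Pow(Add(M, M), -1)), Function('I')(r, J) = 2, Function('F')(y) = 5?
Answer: Rational(-1137, 4) ≈ -284.25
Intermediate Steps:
a = 100 (a = Mul(20, 5) = 100)
Function('t')(M) = Mul(Rational(1, 2), Pow(M, -1), Add(-3, M)) (Function('t')(M) = Mul(Add(-3, M), Pow(Mul(2, M), -1)) = Mul(Add(-3, M), Mul(Rational(1, 2), Pow(M, -1))) = Mul(Rational(1, 2), Pow(M, -1), Add(-3, M)))
Q = 95 (Q = Add(100, Mul(-1, 5)) = Add(100, -5) = 95)
Mul(Add(Q, Function('t')(Function('I')(-4, 4))), -3) = Mul(Add(95, Mul(Rational(1, 2), Pow(2, -1), Add(-3, 2))), -3) = Mul(Add(95, Mul(Rational(1, 2), Rational(1, 2), -1)), -3) = Mul(Add(95, Rational(-1, 4)), -3) = Mul(Rational(379, 4), -3) = Rational(-1137, 4)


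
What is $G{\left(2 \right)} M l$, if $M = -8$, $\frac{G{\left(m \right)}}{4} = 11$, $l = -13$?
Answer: $4576$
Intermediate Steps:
$G{\left(m \right)} = 44$ ($G{\left(m \right)} = 4 \cdot 11 = 44$)
$G{\left(2 \right)} M l = 44 \left(-8\right) \left(-13\right) = \left(-352\right) \left(-13\right) = 4576$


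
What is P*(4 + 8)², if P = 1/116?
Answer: 36/29 ≈ 1.2414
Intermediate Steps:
P = 1/116 ≈ 0.0086207
P*(4 + 8)² = (4 + 8)²/116 = (1/116)*12² = (1/116)*144 = 36/29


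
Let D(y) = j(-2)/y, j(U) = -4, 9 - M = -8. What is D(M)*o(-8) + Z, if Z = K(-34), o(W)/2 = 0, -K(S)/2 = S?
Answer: 68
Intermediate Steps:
K(S) = -2*S
o(W) = 0 (o(W) = 2*0 = 0)
Z = 68 (Z = -2*(-34) = 68)
M = 17 (M = 9 - 1*(-8) = 9 + 8 = 17)
D(y) = -4/y
D(M)*o(-8) + Z = -4/17*0 + 68 = 0 + 68 = 68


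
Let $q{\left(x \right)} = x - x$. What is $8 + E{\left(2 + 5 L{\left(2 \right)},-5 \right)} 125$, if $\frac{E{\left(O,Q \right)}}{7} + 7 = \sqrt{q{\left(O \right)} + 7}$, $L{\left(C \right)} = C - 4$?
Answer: $-6117 + 875 \sqrt{7} \approx -3802.0$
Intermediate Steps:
$L{\left(C \right)} = -4 + C$
$q{\left(x \right)} = 0$
$E{\left(O,Q \right)} = -49 + 7 \sqrt{7}$ ($E{\left(O,Q \right)} = -49 + 7 \sqrt{0 + 7} = -49 + 7 \sqrt{7}$)
$8 + E{\left(2 + 5 L{\left(2 \right)},-5 \right)} 125 = 8 + \left(-49 + 7 \sqrt{7}\right) 125 = 8 - \left(6125 - 875 \sqrt{7}\right) = -6117 + 875 \sqrt{7}$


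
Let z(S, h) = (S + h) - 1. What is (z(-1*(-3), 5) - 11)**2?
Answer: 16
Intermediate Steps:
z(S, h) = -1 + S + h
(z(-1*(-3), 5) - 11)**2 = ((-1 - 1*(-3) + 5) - 11)**2 = ((-1 + 3 + 5) - 11)**2 = (7 - 11)**2 = (-4)**2 = 16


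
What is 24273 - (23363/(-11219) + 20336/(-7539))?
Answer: 2053415618434/84580041 ≈ 24278.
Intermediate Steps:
24273 - (23363/(-11219) + 20336/(-7539)) = 24273 - (23363*(-1/11219) + 20336*(-1/7539)) = 24273 - (-23363/11219 - 20336/7539) = 24273 - 1*(-404283241/84580041) = 24273 + 404283241/84580041 = 2053415618434/84580041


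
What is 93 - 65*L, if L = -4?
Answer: 353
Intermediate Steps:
93 - 65*L = 93 - 65*(-4) = 93 + 260 = 353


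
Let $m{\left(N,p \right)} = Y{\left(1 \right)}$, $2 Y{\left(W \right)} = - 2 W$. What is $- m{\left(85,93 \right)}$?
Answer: $1$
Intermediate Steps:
$Y{\left(W \right)} = - W$ ($Y{\left(W \right)} = \frac{\left(-2\right) W}{2} = - W$)
$m{\left(N,p \right)} = -1$ ($m{\left(N,p \right)} = \left(-1\right) 1 = -1$)
$- m{\left(85,93 \right)} = \left(-1\right) \left(-1\right) = 1$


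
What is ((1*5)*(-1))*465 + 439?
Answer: -1886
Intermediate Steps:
((1*5)*(-1))*465 + 439 = (5*(-1))*465 + 439 = -5*465 + 439 = -2325 + 439 = -1886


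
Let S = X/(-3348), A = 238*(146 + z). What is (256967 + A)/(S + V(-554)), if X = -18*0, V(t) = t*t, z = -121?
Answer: 262917/306916 ≈ 0.85664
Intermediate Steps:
V(t) = t²
X = 0
A = 5950 (A = 238*(146 - 121) = 238*25 = 5950)
S = 0 (S = 0/(-3348) = -1/3348*0 = 0)
(256967 + A)/(S + V(-554)) = (256967 + 5950)/(0 + (-554)²) = 262917/(0 + 306916) = 262917/306916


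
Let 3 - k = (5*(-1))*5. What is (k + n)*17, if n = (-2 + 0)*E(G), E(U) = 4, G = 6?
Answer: 340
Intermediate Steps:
k = 28 (k = 3 - 5*(-1)*5 = 3 - (-5)*5 = 3 - 1*(-25) = 3 + 25 = 28)
n = -8 (n = (-2 + 0)*4 = -2*4 = -8)
(k + n)*17 = (28 - 8)*17 = 20*17 = 340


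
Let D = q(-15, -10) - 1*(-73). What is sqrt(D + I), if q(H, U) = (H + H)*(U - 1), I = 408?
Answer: sqrt(811) ≈ 28.478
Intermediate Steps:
q(H, U) = 2*H*(-1 + U) (q(H, U) = (2*H)*(-1 + U) = 2*H*(-1 + U))
D = 403 (D = 2*(-15)*(-1 - 10) - 1*(-73) = 2*(-15)*(-11) + 73 = 330 + 73 = 403)
sqrt(D + I) = sqrt(403 + 408) = sqrt(811)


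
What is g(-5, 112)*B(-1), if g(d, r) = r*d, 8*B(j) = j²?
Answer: -70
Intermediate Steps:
B(j) = j²/8
g(d, r) = d*r
g(-5, 112)*B(-1) = (-5*112)*((⅛)*(-1)²) = -70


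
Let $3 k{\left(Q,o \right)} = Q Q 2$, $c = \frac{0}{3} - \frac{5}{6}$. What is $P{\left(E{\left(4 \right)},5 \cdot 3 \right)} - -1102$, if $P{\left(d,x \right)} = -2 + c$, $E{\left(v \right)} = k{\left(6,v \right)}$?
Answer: $\frac{6595}{6} \approx 1099.2$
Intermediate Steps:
$c = - \frac{5}{6}$ ($c = 0 \cdot \frac{1}{3} - \frac{5}{6} = 0 - \frac{5}{6} = - \frac{5}{6} \approx -0.83333$)
$k{\left(Q,o \right)} = \frac{2 Q^{2}}{3}$ ($k{\left(Q,o \right)} = \frac{Q Q 2}{3} = \frac{Q^{2} \cdot 2}{3} = \frac{2 Q^{2}}{3}$)
$E{\left(v \right)} = 24$ ($E{\left(v \right)} = \frac{2 \cdot 6^{2}}{3} = \frac{2}{3} \cdot 36 = 24$)
$P{\left(d,x \right)} = - \frac{17}{6}$ ($P{\left(d,x \right)} = -2 - \frac{5}{6} = - \frac{17}{6}$)
$P{\left(E{\left(4 \right)},5 \cdot 3 \right)} - -1102 = - \frac{17}{6} - -1102 = - \frac{17}{6} + 1102 = \frac{6595}{6}$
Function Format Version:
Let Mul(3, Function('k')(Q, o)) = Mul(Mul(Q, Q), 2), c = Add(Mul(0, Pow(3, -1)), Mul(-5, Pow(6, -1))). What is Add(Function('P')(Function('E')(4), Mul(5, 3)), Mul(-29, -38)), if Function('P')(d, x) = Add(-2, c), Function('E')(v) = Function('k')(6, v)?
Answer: Rational(6595, 6) ≈ 1099.2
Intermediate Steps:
c = Rational(-5, 6) (c = Add(Mul(0, Rational(1, 3)), Mul(-5, Rational(1, 6))) = Add(0, Rational(-5, 6)) = Rational(-5, 6) ≈ -0.83333)
Function('k')(Q, o) = Mul(Rational(2, 3), Pow(Q, 2)) (Function('k')(Q, o) = Mul(Rational(1, 3), Mul(Mul(Q, Q), 2)) = Mul(Rational(1, 3), Mul(Pow(Q, 2), 2)) = Mul(Rational(1, 3), Mul(2, Pow(Q, 2))) = Mul(Rational(2, 3), Pow(Q, 2)))
Function('E')(v) = 24 (Function('E')(v) = Mul(Rational(2, 3), Pow(6, 2)) = Mul(Rational(2, 3), 36) = 24)
Function('P')(d, x) = Rational(-17, 6) (Function('P')(d, x) = Add(-2, Rational(-5, 6)) = Rational(-17, 6))
Add(Function('P')(Function('E')(4), Mul(5, 3)), Mul(-29, -38)) = Add(Rational(-17, 6), Mul(-29, -38)) = Add(Rational(-17, 6), 1102) = Rational(6595, 6)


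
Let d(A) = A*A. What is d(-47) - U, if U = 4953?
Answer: -2744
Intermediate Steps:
d(A) = A²
d(-47) - U = (-47)² - 1*4953 = 2209 - 4953 = -2744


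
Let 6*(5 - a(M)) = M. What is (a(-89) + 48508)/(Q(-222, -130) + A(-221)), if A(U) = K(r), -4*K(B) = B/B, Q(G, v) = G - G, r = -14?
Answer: -582334/3 ≈ -1.9411e+5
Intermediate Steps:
Q(G, v) = 0
K(B) = -1/4 (K(B) = -B/(4*B) = -1/4*1 = -1/4)
A(U) = -1/4
a(M) = 5 - M/6
(a(-89) + 48508)/(Q(-222, -130) + A(-221)) = ((5 - 1/6*(-89)) + 48508)/(0 - 1/4) = ((5 + 89/6) + 48508)/(-1/4) = (119/6 + 48508)*(-4) = (291167/6)*(-4) = -582334/3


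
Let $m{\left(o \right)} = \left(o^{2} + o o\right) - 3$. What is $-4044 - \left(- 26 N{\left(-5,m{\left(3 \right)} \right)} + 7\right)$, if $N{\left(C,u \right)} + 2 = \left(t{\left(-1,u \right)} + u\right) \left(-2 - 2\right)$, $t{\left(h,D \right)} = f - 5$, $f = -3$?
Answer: $-4831$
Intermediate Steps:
$m{\left(o \right)} = -3 + 2 o^{2}$ ($m{\left(o \right)} = \left(o^{2} + o^{2}\right) - 3 = 2 o^{2} - 3 = -3 + 2 o^{2}$)
$t{\left(h,D \right)} = -8$ ($t{\left(h,D \right)} = -3 - 5 = -8$)
$N{\left(C,u \right)} = 30 - 4 u$ ($N{\left(C,u \right)} = -2 + \left(-8 + u\right) \left(-2 - 2\right) = -2 + \left(-8 + u\right) \left(-4\right) = -2 - \left(-32 + 4 u\right) = 30 - 4 u$)
$-4044 - \left(- 26 N{\left(-5,m{\left(3 \right)} \right)} + 7\right) = -4044 - \left(- 26 \left(30 - 4 \left(-3 + 2 \cdot 3^{2}\right)\right) + 7\right) = -4044 - \left(- 26 \left(30 - 4 \left(-3 + 2 \cdot 9\right)\right) + 7\right) = -4044 - \left(- 26 \left(30 - 4 \left(-3 + 18\right)\right) + 7\right) = -4044 - \left(- 26 \left(30 - 60\right) + 7\right) = -4044 - \left(\left(-26\right) \left(-30\right) + 7\right) = -4044 - \left(780 + 7\right) = -4044 - 787 = -4831$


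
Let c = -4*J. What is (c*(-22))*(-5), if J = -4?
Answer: 1760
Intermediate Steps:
c = 16 (c = -4*(-4) = 16)
(c*(-22))*(-5) = (16*(-22))*(-5) = -352*(-5) = 1760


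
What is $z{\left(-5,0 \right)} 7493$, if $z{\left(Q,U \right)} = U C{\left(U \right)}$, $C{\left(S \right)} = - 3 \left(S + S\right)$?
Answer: $0$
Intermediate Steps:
$C{\left(S \right)} = - 6 S$ ($C{\left(S \right)} = - 3 \cdot 2 S = - 6 S$)
$z{\left(Q,U \right)} = - 6 U^{2}$ ($z{\left(Q,U \right)} = U \left(- 6 U\right) = - 6 U^{2}$)
$z{\left(-5,0 \right)} 7493 = - 6 \cdot 0^{2} \cdot 7493 = \left(-6\right) 0 \cdot 7493 = 0 \cdot 7493 = 0$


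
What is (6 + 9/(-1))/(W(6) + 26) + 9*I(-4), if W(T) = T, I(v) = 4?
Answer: 1149/32 ≈ 35.906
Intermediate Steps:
(6 + 9/(-1))/(W(6) + 26) + 9*I(-4) = (6 + 9/(-1))/(6 + 26) + 9*4 = (6 + 9*(-1))/32 + 36 = (6 - 9)*(1/32) + 36 = -3*1/32 + 36 = -3/32 + 36 = 1149/32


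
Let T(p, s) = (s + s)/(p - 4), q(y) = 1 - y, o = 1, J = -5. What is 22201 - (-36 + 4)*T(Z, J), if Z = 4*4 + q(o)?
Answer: 66523/3 ≈ 22174.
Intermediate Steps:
Z = 16 (Z = 4*4 + (1 - 1*1) = 16 + (1 - 1) = 16 + 0 = 16)
T(p, s) = 2*s/(-4 + p) (T(p, s) = (2*s)/(-4 + p) = 2*s/(-4 + p))
22201 - (-36 + 4)*T(Z, J) = 22201 - (-36 + 4)*2*(-5)/(-4 + 16) = 22201 - (-32)*2*(-5)/12 = 22201 - (-32)*2*(-5)*(1/12) = 22201 - (-32)*(-5)/6 = 22201 - 1*80/3 = 22201 - 80/3 = 66523/3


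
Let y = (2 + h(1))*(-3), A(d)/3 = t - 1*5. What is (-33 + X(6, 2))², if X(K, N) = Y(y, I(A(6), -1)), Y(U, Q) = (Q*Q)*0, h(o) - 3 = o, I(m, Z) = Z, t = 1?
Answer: 1089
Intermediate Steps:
A(d) = -12 (A(d) = 3*(1 - 1*5) = 3*(1 - 5) = 3*(-4) = -12)
h(o) = 3 + o
y = -18 (y = (2 + (3 + 1))*(-3) = (2 + 4)*(-3) = 6*(-3) = -18)
Y(U, Q) = 0 (Y(U, Q) = Q²*0 = 0)
X(K, N) = 0
(-33 + X(6, 2))² = (-33 + 0)² = (-33)² = 1089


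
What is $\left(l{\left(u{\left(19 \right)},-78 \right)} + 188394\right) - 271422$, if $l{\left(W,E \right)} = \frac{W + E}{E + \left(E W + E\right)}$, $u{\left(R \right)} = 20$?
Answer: $- \frac{71237995}{858} \approx -83028.0$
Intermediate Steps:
$l{\left(W,E \right)} = \frac{E + W}{2 E + E W}$ ($l{\left(W,E \right)} = \frac{E + W}{E + \left(E + E W\right)} = \frac{E + W}{2 E + E W}$)
$\left(l{\left(u{\left(19 \right)},-78 \right)} + 188394\right) - 271422 = \left(\frac{-78 + 20}{\left(-78\right) \left(2 + 20\right)} + 188394\right) - 271422 = \left(\left(- \frac{1}{78}\right) \frac{1}{22} \left(-58\right) + 188394\right) - 271422 = \left(\frac{29}{858} + 188394\right) - 271422 = \frac{161642081}{858} - 271422 = - \frac{71237995}{858}$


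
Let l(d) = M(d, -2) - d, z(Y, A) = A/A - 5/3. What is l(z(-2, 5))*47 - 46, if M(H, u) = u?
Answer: -326/3 ≈ -108.67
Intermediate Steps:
z(Y, A) = -⅔ (z(Y, A) = 1 - 5*⅓ = 1 - 5/3 = -⅔)
l(d) = -2 - d
l(z(-2, 5))*47 - 46 = (-2 - 1*(-⅔))*47 - 46 = (-2 + ⅔)*47 - 46 = -4/3*47 - 46 = -188/3 - 46 = -326/3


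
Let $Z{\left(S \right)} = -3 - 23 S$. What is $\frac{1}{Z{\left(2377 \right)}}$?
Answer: $- \frac{1}{54674} \approx -1.829 \cdot 10^{-5}$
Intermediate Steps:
$\frac{1}{Z{\left(2377 \right)}} = \frac{1}{-3 - 54671} = \frac{1}{-54674} = - \frac{1}{54674}$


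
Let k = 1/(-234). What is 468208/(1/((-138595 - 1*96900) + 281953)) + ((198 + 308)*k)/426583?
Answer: 1085647272219772451/49910211 ≈ 2.1752e+10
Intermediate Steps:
k = -1/234 ≈ -0.0042735
468208/(1/((-138595 - 1*96900) + 281953)) + ((198 + 308)*k)/426583 = 468208/(1/((-138595 - 1*96900) + 281953)) + ((198 + 308)*(-1/234))/426583 = 468208/(1/((-138595 - 96900) + 281953)) + (506*(-1/234))*(1/426583) = 468208/(1/(-235495 + 281953)) - 253/117*1/426583 = 468208/(1/46458) - 253/49910211 = 468208*46458 - 253/49910211 = 21752007264 - 253/49910211 = 1085647272219772451/49910211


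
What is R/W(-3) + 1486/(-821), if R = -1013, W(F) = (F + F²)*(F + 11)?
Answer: -903001/39408 ≈ -22.914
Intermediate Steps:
W(F) = (11 + F)*(F + F²) (W(F) = (F + F²)*(11 + F) = (11 + F)*(F + F²))
R/W(-3) + 1486/(-821) = -1013*(-1/(3*(11 + (-3)² + 12*(-3)))) + 1486/(-821) = -1013*(-1/(3*(11 + 9 - 36))) + 1486*(-1/821) = -1013/((-3*(-16))) - 1486/821 = -1013/48 - 1486/821 = -903001/39408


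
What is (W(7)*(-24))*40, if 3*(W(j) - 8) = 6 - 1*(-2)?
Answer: -10240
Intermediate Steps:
W(j) = 32/3 (W(j) = 8 + (6 - 1*(-2))/3 = 8 + (6 + 2)/3 = 8 + (1/3)*8 = 8 + 8/3 = 32/3)
(W(7)*(-24))*40 = ((32/3)*(-24))*40 = -256*40 = -10240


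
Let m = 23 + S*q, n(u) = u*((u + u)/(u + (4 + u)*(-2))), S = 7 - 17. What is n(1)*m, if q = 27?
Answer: 494/9 ≈ 54.889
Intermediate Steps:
S = -10
n(u) = 2*u²/(-8 - u) (n(u) = u*((2*u)/(u + (-8 - 2*u))) = u*((2*u)/(-8 - u)) = u*(2*u/(-8 - u)) = 2*u²/(-8 - u))
m = -247 (m = 23 - 10*27 = 23 - 270 = -247)
n(1)*m = -2*1²/(8 + 1)*(-247) = -2*1/9*(-247) = -2*1*⅑*(-247) = -2/9*(-247) = 494/9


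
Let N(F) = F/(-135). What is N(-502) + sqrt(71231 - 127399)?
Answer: 502/135 + 2*I*sqrt(14042) ≈ 3.7185 + 237.0*I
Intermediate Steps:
N(F) = -F/135 (N(F) = F*(-1/135) = -F/135)
N(-502) + sqrt(71231 - 127399) = -1/135*(-502) + sqrt(71231 - 127399) = 502/135 + sqrt(-56168) = 502/135 + 2*I*sqrt(14042)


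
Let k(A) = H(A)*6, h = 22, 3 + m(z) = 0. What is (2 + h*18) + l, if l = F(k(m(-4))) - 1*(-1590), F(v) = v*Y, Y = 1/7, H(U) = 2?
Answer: 13928/7 ≈ 1989.7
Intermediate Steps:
m(z) = -3 (m(z) = -3 + 0 = -3)
Y = 1/7 ≈ 0.14286
k(A) = 12 (k(A) = 2*6 = 12)
F(v) = v/7 (F(v) = v*(1/7) = v/7)
l = 11142/7 (l = (1/7)*12 - 1*(-1590) = 12/7 + 1590 = 11142/7 ≈ 1591.7)
(2 + h*18) + l = (2 + 22*18) + 11142/7 = (2 + 396) + 11142/7 = 398 + 11142/7 = 13928/7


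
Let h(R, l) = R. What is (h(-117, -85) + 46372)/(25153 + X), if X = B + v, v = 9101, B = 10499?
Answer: 46255/44753 ≈ 1.0336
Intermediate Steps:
X = 19600 (X = 10499 + 9101 = 19600)
(h(-117, -85) + 46372)/(25153 + X) = (-117 + 46372)/(25153 + 19600) = 46255/44753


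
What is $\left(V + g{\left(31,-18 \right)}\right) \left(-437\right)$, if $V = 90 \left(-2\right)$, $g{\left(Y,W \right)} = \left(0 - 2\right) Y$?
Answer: $105754$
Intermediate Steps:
$g{\left(Y,W \right)} = - 2 Y$
$V = -180$
$\left(V + g{\left(31,-18 \right)}\right) \left(-437\right) = \left(-180 - 62\right) \left(-437\right) = \left(-242\right) \left(-437\right) = 105754$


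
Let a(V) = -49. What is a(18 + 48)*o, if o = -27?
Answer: 1323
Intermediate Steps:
a(18 + 48)*o = -49*(-27) = 1323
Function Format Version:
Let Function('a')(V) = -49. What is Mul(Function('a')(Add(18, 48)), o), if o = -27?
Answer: 1323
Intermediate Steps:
Mul(Function('a')(Add(18, 48)), o) = Mul(-49, -27) = 1323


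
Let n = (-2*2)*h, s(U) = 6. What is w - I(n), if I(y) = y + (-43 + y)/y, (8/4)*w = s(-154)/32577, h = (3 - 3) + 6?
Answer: 5527255/260616 ≈ 21.208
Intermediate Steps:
h = 6 (h = 0 + 6 = 6)
w = 1/10859 (w = (6/32577)/2 = (6*(1/32577))/2 = (1/2)*(2/10859) = 1/10859 ≈ 9.2090e-5)
n = -24 (n = -2*2*6 = -4*6 = -24)
I(y) = y + (-43 + y)/y
w - I(n) = 1/10859 - (1 - 24 - 43/(-24)) = 1/10859 - (1 - 24 - 43*(-1/24)) = 1/10859 - (1 - 24 + 43/24) = 1/10859 - 1*(-509/24) = 1/10859 + 509/24 = 5527255/260616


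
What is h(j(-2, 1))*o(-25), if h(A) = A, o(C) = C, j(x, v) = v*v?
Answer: -25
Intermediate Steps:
j(x, v) = v²
h(j(-2, 1))*o(-25) = 1²*(-25) = 1*(-25) = -25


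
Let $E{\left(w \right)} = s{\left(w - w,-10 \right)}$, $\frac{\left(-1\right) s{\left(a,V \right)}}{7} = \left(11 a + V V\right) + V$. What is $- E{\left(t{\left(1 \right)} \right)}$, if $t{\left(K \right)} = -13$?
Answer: $630$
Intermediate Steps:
$s{\left(a,V \right)} = - 77 a - 7 V - 7 V^{2}$ ($s{\left(a,V \right)} = - 7 \left(\left(11 a + V V\right) + V\right) = - 7 \left(\left(11 a + V^{2}\right) + V\right) = - 7 \left(\left(V^{2} + 11 a\right) + V\right) = - 7 \left(V + V^{2} + 11 a\right) = - 77 a - 7 V - 7 V^{2}$)
$E{\left(w \right)} = -630$ ($E{\left(w \right)} = - 77 \left(w - w\right) - -70 - 7 \left(-10\right)^{2} = \left(-77\right) 0 + 70 - 700 = 0 + 70 - 700 = -630$)
$- E{\left(t{\left(1 \right)} \right)} = \left(-1\right) \left(-630\right) = 630$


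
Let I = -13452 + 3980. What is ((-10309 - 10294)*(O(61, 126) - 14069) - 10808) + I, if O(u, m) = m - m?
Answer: 289843327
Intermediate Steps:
O(u, m) = 0
I = -9472
((-10309 - 10294)*(O(61, 126) - 14069) - 10808) + I = ((-10309 - 10294)*(0 - 14069) - 10808) - 9472 = (-20603*(-14069) - 10808) - 9472 = (289863607 - 10808) - 9472 = 289852799 - 9472 = 289843327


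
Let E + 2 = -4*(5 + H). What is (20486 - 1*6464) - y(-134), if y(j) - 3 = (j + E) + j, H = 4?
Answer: 14325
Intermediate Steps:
E = -38 (E = -2 - 4*(5 + 4) = -2 - 4*9 = -2 - 36 = -38)
y(j) = -35 + 2*j (y(j) = 3 + ((j - 38) + j) = 3 + ((-38 + j) + j) = 3 + (-38 + 2*j) = -35 + 2*j)
(20486 - 1*6464) - y(-134) = (20486 - 1*6464) - (-35 + 2*(-134)) = (20486 - 6464) - (-35 - 268) = 14022 - 1*(-303) = 14022 + 303 = 14325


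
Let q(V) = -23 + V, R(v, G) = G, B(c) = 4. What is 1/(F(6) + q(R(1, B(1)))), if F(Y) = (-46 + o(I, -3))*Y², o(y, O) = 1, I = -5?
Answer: -1/1639 ≈ -0.00061013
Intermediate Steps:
F(Y) = -45*Y² (F(Y) = (-46 + 1)*Y² = -45*Y²)
1/(F(6) + q(R(1, B(1)))) = 1/(-45*6² + (-23 + 4)) = 1/(-45*36 - 19) = 1/(-1620 - 19) = 1/(-1639) = -1/1639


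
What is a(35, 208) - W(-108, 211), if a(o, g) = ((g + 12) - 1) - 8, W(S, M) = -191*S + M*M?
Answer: -64938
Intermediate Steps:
W(S, M) = M**2 - 191*S (W(S, M) = -191*S + M**2 = M**2 - 191*S)
a(o, g) = 3 + g (a(o, g) = ((12 + g) - 1) - 8 = (11 + g) - 8 = 3 + g)
a(35, 208) - W(-108, 211) = (3 + 208) - (211**2 - 191*(-108)) = 211 - (44521 + 20628) = 211 - 1*65149 = 211 - 65149 = -64938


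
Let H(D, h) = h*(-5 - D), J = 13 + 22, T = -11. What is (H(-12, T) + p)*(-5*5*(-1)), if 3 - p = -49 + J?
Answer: -1500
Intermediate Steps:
J = 35
p = 17 (p = 3 - (-49 + 35) = 3 - 1*(-14) = 3 + 14 = 17)
(H(-12, T) + p)*(-5*5*(-1)) = (-1*(-11)*(5 - 12) + 17)*(-5*5*(-1)) = (-1*(-11)*(-7) + 17)*(-25*(-1)) = (-77 + 17)*25 = -60*25 = -1500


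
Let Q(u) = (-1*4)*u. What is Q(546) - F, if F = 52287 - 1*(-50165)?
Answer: -104636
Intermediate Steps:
Q(u) = -4*u
F = 102452 (F = 52287 + 50165 = 102452)
Q(546) - F = -4*546 - 1*102452 = -2184 - 102452 = -104636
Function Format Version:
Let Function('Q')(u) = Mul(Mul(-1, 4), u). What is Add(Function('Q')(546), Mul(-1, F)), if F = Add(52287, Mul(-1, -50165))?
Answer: -104636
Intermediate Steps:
Function('Q')(u) = Mul(-4, u)
F = 102452 (F = Add(52287, 50165) = 102452)
Add(Function('Q')(546), Mul(-1, F)) = Add(Mul(-4, 546), Mul(-1, 102452)) = Add(-2184, -102452) = -104636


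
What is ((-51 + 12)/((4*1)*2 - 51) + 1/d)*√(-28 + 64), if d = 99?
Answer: 7808/1419 ≈ 5.5025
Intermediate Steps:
((-51 + 12)/((4*1)*2 - 51) + 1/d)*√(-28 + 64) = ((-51 + 12)/((4*1)*2 - 51) + 1/99)*√(-28 + 64) = (-39/(4*2 - 51) + 1/99)*√36 = (-39/(8 - 51) + 1/99)*6 = (-39/(-43) + 1/99)*6 = (-39*(-1/43) + 1/99)*6 = (39/43 + 1/99)*6 = (3904/4257)*6 = 7808/1419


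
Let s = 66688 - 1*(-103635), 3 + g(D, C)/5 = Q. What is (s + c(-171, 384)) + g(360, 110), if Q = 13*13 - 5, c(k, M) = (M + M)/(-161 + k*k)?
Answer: 622050376/3635 ≈ 1.7113e+5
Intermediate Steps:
c(k, M) = 2*M/(-161 + k²) (c(k, M) = (2*M)/(-161 + k²) = 2*M/(-161 + k²))
Q = 164 (Q = 169 - 5 = 164)
g(D, C) = 805 (g(D, C) = -15 + 5*164 = -15 + 820 = 805)
s = 170323 (s = 66688 + 103635 = 170323)
(s + c(-171, 384)) + g(360, 110) = (170323 + 2*384/(-161 + (-171)²)) + 805 = (170323 + 2*384/(-161 + 29241)) + 805 = (170323 + 2*384/29080) + 805 = (170323 + 2*384*(1/29080)) + 805 = (170323 + 96/3635) + 805 = 619124201/3635 + 805 = 622050376/3635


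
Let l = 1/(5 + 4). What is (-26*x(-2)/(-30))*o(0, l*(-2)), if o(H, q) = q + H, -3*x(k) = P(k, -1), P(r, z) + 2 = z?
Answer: -26/135 ≈ -0.19259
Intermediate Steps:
P(r, z) = -2 + z
x(k) = 1 (x(k) = -(-2 - 1)/3 = -1/3*(-3) = 1)
l = 1/9 ≈ 0.11111
o(H, q) = H + q
(-26*x(-2)/(-30))*o(0, l*(-2)) = (-26/(-30))*(0 + (1/9)*(-2)) = (-26*(-1)/30)*(0 - 2/9) = -26*(-1/30)*(-2/9) = (13/15)*(-2/9) = -26/135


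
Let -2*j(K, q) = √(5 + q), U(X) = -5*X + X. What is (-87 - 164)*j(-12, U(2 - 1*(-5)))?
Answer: 251*I*√23/2 ≈ 601.88*I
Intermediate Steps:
U(X) = -4*X
j(K, q) = -√(5 + q)/2
(-87 - 164)*j(-12, U(2 - 1*(-5))) = (-87 - 164)*(-√(5 - 4*(2 - 1*(-5)))/2) = -(-251)*√(5 - 4*(2 + 5))/2 = -(-251)*√(5 - 4*7)/2 = -(-251)*√(5 - 28)/2 = -(-251)*√(-23)/2 = -(-251)*I*√23/2 = 251*I*√23/2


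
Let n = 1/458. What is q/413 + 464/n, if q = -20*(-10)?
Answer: 87767656/413 ≈ 2.1251e+5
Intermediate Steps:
n = 1/458 ≈ 0.0021834
q = 200
q/413 + 464/n = 200/413 + 464/(1/458) = 200*(1/413) + 464*458 = 200/413 + 212512 = 87767656/413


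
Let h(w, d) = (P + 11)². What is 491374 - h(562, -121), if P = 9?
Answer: 490974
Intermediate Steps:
h(w, d) = 400 (h(w, d) = (9 + 11)² = 20² = 400)
491374 - h(562, -121) = 491374 - 1*400 = 491374 - 400 = 490974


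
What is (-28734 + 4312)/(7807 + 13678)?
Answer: -24422/21485 ≈ -1.1367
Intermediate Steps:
(-28734 + 4312)/(7807 + 13678) = -24422/21485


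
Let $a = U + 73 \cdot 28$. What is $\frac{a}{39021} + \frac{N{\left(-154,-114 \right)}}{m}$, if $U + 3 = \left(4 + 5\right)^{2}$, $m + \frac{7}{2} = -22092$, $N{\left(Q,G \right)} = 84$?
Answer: $\frac{12459682}{246339573} \approx 0.050579$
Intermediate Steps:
$m = - \frac{44191}{2}$ ($m = - \frac{7}{2} - 22092 = - \frac{44191}{2} \approx -22096.0$)
$U = 78$ ($U = -3 + \left(4 + 5\right)^{2} = -3 + 9^{2} = -3 + 81 = 78$)
$a = 2122$ ($a = 78 + 73 \cdot 28 = 78 + 2044 = 2122$)
$\frac{a}{39021} + \frac{N{\left(-154,-114 \right)}}{m} = \frac{2122}{39021} + \frac{84}{- \frac{44191}{2}} = 2122 \cdot \frac{1}{39021} + 84 \left(- \frac{2}{44191}\right) = \frac{2122}{39021} - \frac{24}{6313} = \frac{12459682}{246339573}$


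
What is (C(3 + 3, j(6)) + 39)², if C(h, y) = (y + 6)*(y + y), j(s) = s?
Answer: 33489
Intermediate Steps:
C(h, y) = 2*y*(6 + y) (C(h, y) = (6 + y)*(2*y) = 2*y*(6 + y))
(C(3 + 3, j(6)) + 39)² = (2*6*(6 + 6) + 39)² = (2*6*12 + 39)² = (144 + 39)² = 183² = 33489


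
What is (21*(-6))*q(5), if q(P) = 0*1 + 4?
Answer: -504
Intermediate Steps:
q(P) = 4 (q(P) = 0 + 4 = 4)
(21*(-6))*q(5) = (21*(-6))*4 = -126*4 = -504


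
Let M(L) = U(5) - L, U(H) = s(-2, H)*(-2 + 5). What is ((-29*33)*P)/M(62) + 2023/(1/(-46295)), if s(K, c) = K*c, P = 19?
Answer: -8616222037/92 ≈ -9.3655e+7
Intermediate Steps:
U(H) = -6*H (U(H) = (-2*H)*(-2 + 5) = -2*H*3 = -6*H)
M(L) = -30 - L (M(L) = -6*5 - L = -30 - L)
((-29*33)*P)/M(62) + 2023/(1/(-46295)) = (-29*33*19)/(-30 - 1*62) + 2023/(1/(-46295)) = (-957*19)/(-30 - 62) + 2023/(-1/46295) = -18183/(-92) + 2023*(-46295) = -18183*(-1/92) - 93654785 = 18183/92 - 93654785 = -8616222037/92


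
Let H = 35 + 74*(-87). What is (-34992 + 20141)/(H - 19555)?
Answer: 14851/25958 ≈ 0.57212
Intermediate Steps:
H = -6403 (H = 35 - 6438 = -6403)
(-34992 + 20141)/(H - 19555) = (-34992 + 20141)/(-6403 - 19555) = -14851/(-25958) = -14851*(-1/25958) = 14851/25958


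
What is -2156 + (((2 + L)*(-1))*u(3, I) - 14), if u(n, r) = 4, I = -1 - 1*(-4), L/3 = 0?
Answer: -2178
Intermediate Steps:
L = 0 (L = 3*0 = 0)
I = 3 (I = -1 + 4 = 3)
-2156 + (((2 + L)*(-1))*u(3, I) - 14) = -2156 + (((2 + 0)*(-1))*4 - 14) = -2156 + ((2*(-1))*4 - 14) = -2156 + (-2*4 - 14) = -2156 + (-8 - 14) = -2156 - 22 = -2178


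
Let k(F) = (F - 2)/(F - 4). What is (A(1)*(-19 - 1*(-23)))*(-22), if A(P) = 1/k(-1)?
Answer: -440/3 ≈ -146.67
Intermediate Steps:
k(F) = (-2 + F)/(-4 + F)
A(P) = 5/3 (A(P) = 1/((-2 - 1)/(-4 - 1)) = 1/(-3/(-5)) = 1/(-⅕*(-3)) = 1/(⅗) = 5/3)
(A(1)*(-19 - 1*(-23)))*(-22) = (5*(-19 - 1*(-23))/3)*(-22) = (5*(-19 + 23)/3)*(-22) = ((5/3)*4)*(-22) = (20/3)*(-22) = -440/3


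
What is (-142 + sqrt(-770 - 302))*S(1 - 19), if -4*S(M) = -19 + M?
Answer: -2627/2 + 37*I*sqrt(67) ≈ -1313.5 + 302.86*I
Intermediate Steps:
S(M) = 19/4 - M/4 (S(M) = -(-19 + M)/4 = 19/4 - M/4)
(-142 + sqrt(-770 - 302))*S(1 - 19) = (-142 + sqrt(-770 - 302))*(19/4 - (1 - 19)/4) = (-142 + sqrt(-1072))*(19/4 - 1/4*(-18)) = (-142 + 4*I*sqrt(67))*(19/4 + 9/2) = (-142 + 4*I*sqrt(67))*(37/4) = -2627/2 + 37*I*sqrt(67)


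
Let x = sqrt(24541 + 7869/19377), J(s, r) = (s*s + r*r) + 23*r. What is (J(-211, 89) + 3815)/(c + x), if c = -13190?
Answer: -2483581609920/561776558479 - 204064*sqrt(20894593722)/561776558479 ≈ -4.4734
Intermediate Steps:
J(s, r) = r**2 + s**2 + 23*r (J(s, r) = (s**2 + r**2) + 23*r = (r**2 + s**2) + 23*r = r**2 + s**2 + 23*r)
x = 7*sqrt(20894593722)/6459 (x = sqrt(24541 + 7869*(1/19377)) = sqrt(24541 + 2623/6459) = sqrt(158512942/6459) = 7*sqrt(20894593722)/6459 ≈ 156.66)
(J(-211, 89) + 3815)/(c + x) = ((89**2 + (-211)**2 + 23*89) + 3815)/(-13190 + 7*sqrt(20894593722)/6459) = ((7921 + 44521 + 2047) + 3815)/(-13190 + 7*sqrt(20894593722)/6459) = (54489 + 3815)/(-13190 + 7*sqrt(20894593722)/6459) = 58304/(-13190 + 7*sqrt(20894593722)/6459)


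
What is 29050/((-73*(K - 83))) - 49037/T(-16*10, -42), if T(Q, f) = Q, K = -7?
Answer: 32682109/105120 ≈ 310.90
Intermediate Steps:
29050/((-73*(K - 83))) - 49037/T(-16*10, -42) = 29050/((-73*(-7 - 83))) - 49037/((-16*10)) = 29050/((-73*(-90))) - 49037/(-160) = 29050/6570 - 49037*(-1/160) = 29050*(1/6570) + 49037/160 = 2905/657 + 49037/160 = 32682109/105120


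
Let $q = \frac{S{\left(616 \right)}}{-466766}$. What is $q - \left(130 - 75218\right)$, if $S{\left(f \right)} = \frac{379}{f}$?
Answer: $\frac{21589891650949}{287527856} \approx 75088.0$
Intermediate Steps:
$q = - \frac{379}{287527856}$ ($q = \frac{379 \cdot \frac{1}{616}}{-466766} = 379 \cdot \frac{1}{616} \left(- \frac{1}{466766}\right) = \frac{379}{616} \left(- \frac{1}{466766}\right) = - \frac{379}{287527856} \approx -1.3181 \cdot 10^{-6}$)
$q - \left(130 - 75218\right) = - \frac{379}{287527856} - \left(130 - 75218\right) = - \frac{379}{287527856} - -75088 = - \frac{379}{287527856} + 75088 = \frac{21589891650949}{287527856}$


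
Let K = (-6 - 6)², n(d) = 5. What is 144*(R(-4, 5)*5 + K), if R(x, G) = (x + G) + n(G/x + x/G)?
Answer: 25056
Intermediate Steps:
K = 144 (K = (-12)² = 144)
R(x, G) = 5 + G + x (R(x, G) = (x + G) + 5 = (G + x) + 5 = 5 + G + x)
144*(R(-4, 5)*5 + K) = 144*((5 + 5 - 4)*5 + 144) = 144*(6*5 + 144) = 144*(30 + 144) = 144*174 = 25056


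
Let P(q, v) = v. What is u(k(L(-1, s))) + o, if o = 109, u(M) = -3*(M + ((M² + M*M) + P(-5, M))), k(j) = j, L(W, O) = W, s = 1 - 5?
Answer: 109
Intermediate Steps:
s = -4
u(M) = -6*M - 6*M² (u(M) = -3*(M + ((M² + M*M) + M)) = -3*(M + ((M² + M²) + M)) = -3*(M + (2*M² + M)) = -3*(M + (M + 2*M²)) = -3*(2*M + 2*M²) = -6*M - 6*M²)
u(k(L(-1, s))) + o = 6*(-1)*(-1 - 1*(-1)) + 109 = 6*(-1)*(-1 + 1) + 109 = 6*(-1)*0 + 109 = 0 + 109 = 109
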